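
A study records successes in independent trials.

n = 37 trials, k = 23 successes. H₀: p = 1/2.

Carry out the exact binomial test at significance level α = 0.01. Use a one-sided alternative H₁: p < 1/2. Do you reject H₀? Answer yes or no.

reject H₀: no

Exact binomial: n=37, k=23, p₀=1/2=0.5000
P(X≤23) from Σ C(n,i)·p₀^i·(1−p₀)^(n−i)
p-value (one-sided, H₁ less) = 0.95056
At α=0.01: p ≥ α → fail to reject H₀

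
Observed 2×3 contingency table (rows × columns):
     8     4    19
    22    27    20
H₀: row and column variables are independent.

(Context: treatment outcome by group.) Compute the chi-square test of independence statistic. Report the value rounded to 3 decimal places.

test statistic = 10.733

Row totals [31, 69], col totals [30, 31, 39], n=100
χ² = (8−9.30)²/9.30 + (4−9.61)²/9.61 + (19−12.09)²/12.09 + (22−20.70)²/20.70 + (27−21.39)²/21.39 + (20−26.91)²/26.91 = 10.7334
df = 2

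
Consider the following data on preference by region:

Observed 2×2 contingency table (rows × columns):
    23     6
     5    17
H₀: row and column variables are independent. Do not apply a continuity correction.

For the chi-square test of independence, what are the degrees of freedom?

degrees of freedom = 1

df = (r−1)(c−1) = (2−1)·(2−1) = 1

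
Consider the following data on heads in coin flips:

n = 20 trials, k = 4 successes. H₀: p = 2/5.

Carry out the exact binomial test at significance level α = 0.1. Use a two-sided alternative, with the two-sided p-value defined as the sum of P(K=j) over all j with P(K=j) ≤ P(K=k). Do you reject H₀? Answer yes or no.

reject H₀: yes

Exact binomial: n=20, k=4, p₀=2/5=0.4000
P(X=j) = C(n,j)·p₀^j·(1−p₀)^(n−j); p = Σ P(X=j) over j with P(X=j) ≤ P(X=4)
p-value (two-sided) = 0.07198
At α=0.1: p < α → reject H₀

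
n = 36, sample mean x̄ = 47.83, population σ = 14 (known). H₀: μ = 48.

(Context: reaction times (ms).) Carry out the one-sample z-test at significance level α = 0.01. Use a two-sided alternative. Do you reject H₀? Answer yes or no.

reject H₀: no

SE = σ/√n = 14/√36 = 2.3333
z = (x̄−μ₀)/SE = (47.83−48)/2.3333 = -0.0729
p-value (two-sided) = 0.94192
At α=0.01: p ≥ α → fail to reject H₀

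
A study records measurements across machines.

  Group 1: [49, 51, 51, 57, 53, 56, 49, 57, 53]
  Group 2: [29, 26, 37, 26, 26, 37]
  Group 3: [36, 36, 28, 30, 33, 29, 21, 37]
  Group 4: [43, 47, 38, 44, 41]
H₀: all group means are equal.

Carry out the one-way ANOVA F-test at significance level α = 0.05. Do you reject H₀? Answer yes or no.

reject H₀: yes

Group means [52.89, 30.17, 31.25, 42.60], grand mean 40.000
SSB = Σnᵢ(x̄ᵢ−x̄)² = 2721.578; SSW = ΣΣ(x−x̄ᵢ)² = 476.422
MSB = 2721.578/3 = 907.1926; MSW = 476.422/24 = 19.8509
F = MSB/MSW = 45.7003
df = (3, 24)
p-value (upper-tail) = 0.00000
At α=0.05: p < α → reject H₀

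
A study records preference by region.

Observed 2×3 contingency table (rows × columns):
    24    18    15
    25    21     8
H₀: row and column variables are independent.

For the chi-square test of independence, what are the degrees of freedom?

df = (r−1)(c−1) = (2−1)·(3−1) = 2

degrees of freedom = 2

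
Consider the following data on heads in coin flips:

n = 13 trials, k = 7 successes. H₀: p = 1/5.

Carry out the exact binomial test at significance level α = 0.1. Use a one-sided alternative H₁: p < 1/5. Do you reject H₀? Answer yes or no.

reject H₀: no

Exact binomial: n=13, k=7, p₀=1/5=0.2000
P(X≤7) from Σ C(n,i)·p₀^i·(1−p₀)^(n−i)
p-value (one-sided, H₁ less) = 0.99875
At α=0.1: p ≥ α → fail to reject H₀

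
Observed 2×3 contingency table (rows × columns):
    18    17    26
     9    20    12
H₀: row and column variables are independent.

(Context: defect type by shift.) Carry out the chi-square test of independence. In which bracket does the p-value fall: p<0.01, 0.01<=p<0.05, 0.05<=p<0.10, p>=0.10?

Row totals [61, 41], col totals [27, 37, 38], n=102
χ² = (18−16.15)²/16.15 + (17−22.13)²/22.13 + (26−22.73)²/22.73 + (9−10.85)²/10.85 + (20−14.87)²/14.87 + (12−15.27)²/15.27 = 4.6587
df = 2
p-value (upper-tail) = 0.09736
→ bracket: 0.05<=p<0.10

p-value bracket: 0.05<=p<0.10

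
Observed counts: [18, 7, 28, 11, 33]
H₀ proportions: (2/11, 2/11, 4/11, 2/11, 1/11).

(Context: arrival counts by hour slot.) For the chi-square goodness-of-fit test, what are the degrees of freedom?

df = k − 1 = 5 − 1 = 4

degrees of freedom = 4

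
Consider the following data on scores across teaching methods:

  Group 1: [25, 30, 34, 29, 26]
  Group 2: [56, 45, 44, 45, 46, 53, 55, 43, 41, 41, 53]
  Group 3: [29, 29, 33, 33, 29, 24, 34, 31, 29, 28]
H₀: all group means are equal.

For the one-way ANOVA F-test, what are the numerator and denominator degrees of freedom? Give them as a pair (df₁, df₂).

k = 3 groups, N = 26 total
df = (k−1, N−k) = (3−1, 26−3) = (2, 23)

degrees of freedom = [2, 23]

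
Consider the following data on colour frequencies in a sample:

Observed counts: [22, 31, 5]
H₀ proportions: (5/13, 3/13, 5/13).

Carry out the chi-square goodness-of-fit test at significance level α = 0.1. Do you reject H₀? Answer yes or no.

reject H₀: yes

n = 58; E_i = n·p_i = [22.31, 13.38, 22.31]
χ² = (22−22.31)²/22.31 + (31−13.38)²/13.38 + (5−22.31)²/22.31 = 36.6161
df = 2
p-value (upper-tail) = 0.00000
At α=0.1: p < α → reject H₀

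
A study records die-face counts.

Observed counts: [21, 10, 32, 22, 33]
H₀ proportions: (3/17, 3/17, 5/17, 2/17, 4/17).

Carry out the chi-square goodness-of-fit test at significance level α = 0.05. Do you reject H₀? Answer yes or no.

n = 118; E_i = n·p_i = [20.82, 20.82, 34.71, 13.88, 27.76]
χ² = (21−20.82)²/20.82 + (10−20.82)²/20.82 + (32−34.71)²/34.71 + (22−13.88)²/13.88 + (33−27.76)²/27.76 = 11.5722
df = 4
p-value (upper-tail) = 0.02083
At α=0.05: p < α → reject H₀

reject H₀: yes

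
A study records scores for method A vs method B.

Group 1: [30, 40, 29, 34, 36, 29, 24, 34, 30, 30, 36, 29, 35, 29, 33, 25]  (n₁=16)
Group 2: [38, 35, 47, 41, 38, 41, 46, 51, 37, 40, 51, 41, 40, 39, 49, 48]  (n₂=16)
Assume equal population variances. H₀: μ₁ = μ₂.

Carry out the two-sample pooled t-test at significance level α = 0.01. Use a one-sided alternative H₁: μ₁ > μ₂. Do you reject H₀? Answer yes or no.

reject H₀: no

x̄₁=31.438, s₁=4.242, n₁=16
x̄₂=42.625, s₂=5.214, n₂=16
s_p² = [15·4.242² + 15·5.214²]/30 = 22.5896
SE = √(s_p²·(1/16+1/16)) = 1.6804
t = (31.438−42.625)/1.6804 = -6.6577
df = 30
p-value (one-sided, H₁ greater) = 1.00000
At α=0.01: p ≥ α → fail to reject H₀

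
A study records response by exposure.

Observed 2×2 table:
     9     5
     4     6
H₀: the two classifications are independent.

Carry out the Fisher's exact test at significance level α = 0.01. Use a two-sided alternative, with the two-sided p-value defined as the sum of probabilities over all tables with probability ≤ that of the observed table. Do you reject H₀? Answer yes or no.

Margins: r₁=14, r₂=10, c₁=13, c₂=11, n=24
p_obs = C(14,9)·C(10,4)/C(24,13); sum pmf over tables with pmf ≤ p_obs
p-value (two-sided) = 0.40810
At α=0.01: p ≥ α → fail to reject H₀

reject H₀: no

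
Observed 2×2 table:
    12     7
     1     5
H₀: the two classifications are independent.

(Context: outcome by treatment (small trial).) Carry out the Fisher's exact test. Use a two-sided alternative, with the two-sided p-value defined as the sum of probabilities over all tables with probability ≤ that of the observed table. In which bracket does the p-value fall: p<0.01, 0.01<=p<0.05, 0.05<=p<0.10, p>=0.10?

Margins: r₁=19, r₂=6, c₁=13, c₂=12, n=25
p_obs = C(19,12)·C(6,1)/C(25,13); sum pmf over tables with pmf ≤ p_obs
p-value (two-sided) = 0.07304
→ bracket: 0.05<=p<0.10

p-value bracket: 0.05<=p<0.10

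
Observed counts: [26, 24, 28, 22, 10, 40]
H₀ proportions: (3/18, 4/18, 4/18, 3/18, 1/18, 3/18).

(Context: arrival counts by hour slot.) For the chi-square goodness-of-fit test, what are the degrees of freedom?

df = k − 1 = 6 − 1 = 5

degrees of freedom = 5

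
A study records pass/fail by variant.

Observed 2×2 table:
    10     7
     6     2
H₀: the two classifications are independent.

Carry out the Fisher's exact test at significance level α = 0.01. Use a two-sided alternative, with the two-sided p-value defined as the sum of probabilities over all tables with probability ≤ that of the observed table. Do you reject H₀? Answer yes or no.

reject H₀: no

Margins: r₁=17, r₂=8, c₁=16, c₂=9, n=25
p_obs = C(17,10)·C(8,6)/C(25,16); sum pmf over tables with pmf ≤ p_obs
p-value (two-sided) = 0.66076
At α=0.01: p ≥ α → fail to reject H₀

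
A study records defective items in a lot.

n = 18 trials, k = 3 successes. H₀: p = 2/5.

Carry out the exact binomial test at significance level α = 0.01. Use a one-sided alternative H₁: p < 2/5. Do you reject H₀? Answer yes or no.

Exact binomial: n=18, k=3, p₀=2/5=0.4000
P(X≤3) from Σ C(n,i)·p₀^i·(1−p₀)^(n−i)
p-value (one-sided, H₁ less) = 0.03278
At α=0.01: p ≥ α → fail to reject H₀

reject H₀: no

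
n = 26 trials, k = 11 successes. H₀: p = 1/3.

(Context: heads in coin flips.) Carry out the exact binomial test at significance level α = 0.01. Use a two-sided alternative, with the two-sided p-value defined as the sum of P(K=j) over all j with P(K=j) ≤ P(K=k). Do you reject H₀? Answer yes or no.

reject H₀: no

Exact binomial: n=26, k=11, p₀=1/3=0.3333
P(X=j) = C(n,j)·p₀^j·(1−p₀)^(n−j); p = Σ P(X=j) over j with P(X=j) ≤ P(X=11)
p-value (two-sided) = 0.40513
At α=0.01: p ≥ α → fail to reject H₀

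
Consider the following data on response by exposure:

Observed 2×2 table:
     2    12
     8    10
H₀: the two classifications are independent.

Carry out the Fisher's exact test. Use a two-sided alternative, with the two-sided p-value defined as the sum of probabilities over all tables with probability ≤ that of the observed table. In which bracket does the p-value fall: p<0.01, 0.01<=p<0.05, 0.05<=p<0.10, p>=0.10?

Margins: r₁=14, r₂=18, c₁=10, c₂=22, n=32
p_obs = C(14,2)·C(18,8)/C(32,10); sum pmf over tables with pmf ≤ p_obs
p-value (two-sided) = 0.12406
→ bracket: p>=0.10

p-value bracket: p>=0.10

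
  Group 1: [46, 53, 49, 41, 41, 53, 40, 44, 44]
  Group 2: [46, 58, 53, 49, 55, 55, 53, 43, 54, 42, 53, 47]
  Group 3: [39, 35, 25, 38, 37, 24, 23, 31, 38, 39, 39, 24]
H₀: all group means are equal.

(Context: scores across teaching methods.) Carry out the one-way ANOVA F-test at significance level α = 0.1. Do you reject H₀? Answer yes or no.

reject H₀: yes

Group means [45.67, 50.67, 32.67], grand mean 42.758
SSB = Σnᵢ(x̄ᵢ−x̄)² = 2048.727; SSW = ΣΣ(x−x̄ᵢ)² = 997.333
MSB = 2048.727/2 = 1024.3636; MSW = 997.333/30 = 33.2444
F = MSB/MSW = 30.8131
df = (2, 30)
p-value (upper-tail) = 0.00000
At α=0.1: p < α → reject H₀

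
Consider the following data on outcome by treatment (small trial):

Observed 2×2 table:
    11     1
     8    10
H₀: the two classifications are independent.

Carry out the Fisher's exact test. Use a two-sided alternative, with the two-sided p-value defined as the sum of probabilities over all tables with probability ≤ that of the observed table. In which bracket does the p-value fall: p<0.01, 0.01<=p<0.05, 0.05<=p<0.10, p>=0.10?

p-value bracket: 0.01<=p<0.05

Margins: r₁=12, r₂=18, c₁=19, c₂=11, n=30
p_obs = C(12,11)·C(18,8)/C(30,19); sum pmf over tables with pmf ≤ p_obs
p-value (two-sided) = 0.01823
→ bracket: 0.01<=p<0.05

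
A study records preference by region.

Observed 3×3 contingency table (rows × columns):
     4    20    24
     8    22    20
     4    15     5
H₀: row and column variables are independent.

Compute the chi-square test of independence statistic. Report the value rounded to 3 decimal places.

test statistic = 6.395

Row totals [48, 50, 24], col totals [16, 57, 49], n=122
χ² = (4−6.30)²/6.30 + (20−22.43)²/22.43 + (24−19.28)²/19.28 + (8−6.56)²/6.56 + (22−23.36)²/23.36 + (20−20.08)²/20.08 + (4−3.15)²/3.15 + (15−11.21)²/11.21 + (5−9.64)²/9.64 = 6.3951
df = 4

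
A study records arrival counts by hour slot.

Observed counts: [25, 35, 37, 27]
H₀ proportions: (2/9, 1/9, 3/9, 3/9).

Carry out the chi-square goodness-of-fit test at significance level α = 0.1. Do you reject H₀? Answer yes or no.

reject H₀: yes

n = 124; E_i = n·p_i = [27.56, 13.78, 41.33, 41.33]
χ² = (25−27.56)²/27.56 + (35−13.78)²/13.78 + (37−41.33)²/41.33 + (27−41.33)²/41.33 = 38.3508
df = 3
p-value (upper-tail) = 0.00000
At α=0.1: p < α → reject H₀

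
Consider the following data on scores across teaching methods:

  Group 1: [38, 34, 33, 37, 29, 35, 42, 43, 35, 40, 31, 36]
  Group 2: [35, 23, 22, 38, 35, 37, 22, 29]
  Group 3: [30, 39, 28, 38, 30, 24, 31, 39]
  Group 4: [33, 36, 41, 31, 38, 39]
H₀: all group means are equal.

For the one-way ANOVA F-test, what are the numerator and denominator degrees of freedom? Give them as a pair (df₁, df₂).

k = 4 groups, N = 34 total
df = (k−1, N−k) = (4−1, 34−4) = (3, 30)

degrees of freedom = [3, 30]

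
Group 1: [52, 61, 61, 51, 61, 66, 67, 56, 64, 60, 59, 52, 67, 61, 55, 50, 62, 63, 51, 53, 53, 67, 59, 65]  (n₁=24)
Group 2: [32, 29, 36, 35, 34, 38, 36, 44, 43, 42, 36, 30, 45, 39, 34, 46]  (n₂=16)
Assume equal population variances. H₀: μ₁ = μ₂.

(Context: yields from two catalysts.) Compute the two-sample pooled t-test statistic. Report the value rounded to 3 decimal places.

test statistic = 12.051

x̄₁=59.000, s₁=5.703, n₁=24
x̄₂=37.438, s₂=5.291, n₂=16
s_p² = [23·5.703² + 15·5.291²]/38 = 30.7352
SE = √(s_p²·(1/24+1/16)) = 1.7893
t = (59.000−37.438)/1.7893 = 12.0508
df = 38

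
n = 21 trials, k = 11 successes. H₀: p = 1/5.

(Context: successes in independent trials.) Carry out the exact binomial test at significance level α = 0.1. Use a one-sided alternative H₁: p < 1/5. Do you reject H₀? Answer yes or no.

reject H₀: no

Exact binomial: n=21, k=11, p₀=1/5=0.2000
P(X≤11) from Σ C(n,i)·p₀^i·(1−p₀)^(n−i)
p-value (one-sided, H₁ less) = 0.99981
At α=0.1: p ≥ α → fail to reject H₀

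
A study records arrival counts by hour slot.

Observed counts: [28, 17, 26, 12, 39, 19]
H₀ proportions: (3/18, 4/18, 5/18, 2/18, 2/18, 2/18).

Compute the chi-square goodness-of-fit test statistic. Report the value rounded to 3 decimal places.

n = 141; E_i = n·p_i = [23.50, 31.33, 39.17, 15.67, 15.67, 15.67]
χ² = (28−23.50)²/23.50 + (17−31.33)²/31.33 + (26−39.17)²/39.17 + (12−15.67)²/15.67 + (39−15.67)²/15.67 + (19−15.67)²/15.67 = 48.1638
df = 5

test statistic = 48.164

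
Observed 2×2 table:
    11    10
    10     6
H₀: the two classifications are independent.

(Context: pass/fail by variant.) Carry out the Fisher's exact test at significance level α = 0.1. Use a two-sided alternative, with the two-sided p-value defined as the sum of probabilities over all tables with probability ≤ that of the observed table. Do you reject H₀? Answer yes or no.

Margins: r₁=21, r₂=16, c₁=21, c₂=16, n=37
p_obs = C(21,11)·C(16,10)/C(37,21); sum pmf over tables with pmf ≤ p_obs
p-value (two-sided) = 0.73885
At α=0.1: p ≥ α → fail to reject H₀

reject H₀: no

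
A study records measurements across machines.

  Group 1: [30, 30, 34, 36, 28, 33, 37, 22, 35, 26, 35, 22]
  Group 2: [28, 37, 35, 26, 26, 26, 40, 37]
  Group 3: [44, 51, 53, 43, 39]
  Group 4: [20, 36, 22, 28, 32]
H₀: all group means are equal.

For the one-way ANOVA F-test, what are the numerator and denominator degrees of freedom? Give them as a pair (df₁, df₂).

k = 4 groups, N = 30 total
df = (k−1, N−k) = (4−1, 30−4) = (3, 26)

degrees of freedom = [3, 26]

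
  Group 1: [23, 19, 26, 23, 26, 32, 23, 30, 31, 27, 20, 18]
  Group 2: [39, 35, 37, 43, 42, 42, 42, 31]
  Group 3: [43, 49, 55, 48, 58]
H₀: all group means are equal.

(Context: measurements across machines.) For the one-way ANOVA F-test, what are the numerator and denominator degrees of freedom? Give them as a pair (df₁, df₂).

k = 3 groups, N = 25 total
df = (k−1, N−k) = (3−1, 25−3) = (2, 22)

degrees of freedom = [2, 22]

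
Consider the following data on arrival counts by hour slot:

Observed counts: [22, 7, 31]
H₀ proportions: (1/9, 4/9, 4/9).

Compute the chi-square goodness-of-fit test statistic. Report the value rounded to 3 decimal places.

n = 60; E_i = n·p_i = [6.67, 26.67, 26.67]
χ² = (22−6.67)²/6.67 + (7−26.67)²/26.67 + (31−26.67)²/26.67 = 50.4750
df = 2

test statistic = 50.475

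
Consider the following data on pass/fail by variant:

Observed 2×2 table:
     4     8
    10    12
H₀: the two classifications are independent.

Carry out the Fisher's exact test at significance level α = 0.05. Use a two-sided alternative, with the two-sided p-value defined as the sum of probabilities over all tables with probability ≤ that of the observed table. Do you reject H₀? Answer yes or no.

Margins: r₁=12, r₂=22, c₁=14, c₂=20, n=34
p_obs = C(12,4)·C(22,10)/C(34,14); sum pmf over tables with pmf ≤ p_obs
p-value (two-sided) = 0.71698
At α=0.05: p ≥ α → fail to reject H₀

reject H₀: no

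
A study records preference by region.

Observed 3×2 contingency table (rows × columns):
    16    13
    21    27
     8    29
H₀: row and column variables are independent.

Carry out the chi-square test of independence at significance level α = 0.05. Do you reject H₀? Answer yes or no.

reject H₀: yes

Row totals [29, 48, 37], col totals [45, 69], n=114
χ² = (16−11.45)²/11.45 + (13−17.55)²/17.55 + (21−18.95)²/18.95 + (27−29.05)²/29.05 + (8−14.61)²/14.61 + (29−22.39)²/22.39 = 8.2942
df = 2
p-value (upper-tail) = 0.01581
At α=0.05: p < α → reject H₀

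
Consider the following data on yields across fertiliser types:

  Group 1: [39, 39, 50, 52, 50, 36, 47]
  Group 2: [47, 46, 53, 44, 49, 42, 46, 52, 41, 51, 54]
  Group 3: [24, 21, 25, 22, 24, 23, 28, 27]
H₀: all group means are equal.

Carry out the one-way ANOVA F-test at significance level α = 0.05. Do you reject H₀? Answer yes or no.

Group means [44.71, 47.73, 24.25], grand mean 39.692
SSB = Σnᵢ(x̄ᵢ−x̄)² = 2794.428; SSW = ΣΣ(x−x̄ᵢ)² = 491.110
MSB = 2794.428/2 = 1397.2140; MSW = 491.110/23 = 21.3526
F = MSB/MSW = 65.4352
df = (2, 23)
p-value (upper-tail) = 0.00000
At α=0.05: p < α → reject H₀

reject H₀: yes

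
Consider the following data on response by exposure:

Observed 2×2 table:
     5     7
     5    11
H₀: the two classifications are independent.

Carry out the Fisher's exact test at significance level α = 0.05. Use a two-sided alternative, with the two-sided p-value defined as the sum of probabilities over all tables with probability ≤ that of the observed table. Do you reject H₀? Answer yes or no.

Margins: r₁=12, r₂=16, c₁=10, c₂=18, n=28
p_obs = C(12,5)·C(16,5)/C(28,10); sum pmf over tables with pmf ≤ p_obs
p-value (two-sided) = 0.69794
At α=0.05: p ≥ α → fail to reject H₀

reject H₀: no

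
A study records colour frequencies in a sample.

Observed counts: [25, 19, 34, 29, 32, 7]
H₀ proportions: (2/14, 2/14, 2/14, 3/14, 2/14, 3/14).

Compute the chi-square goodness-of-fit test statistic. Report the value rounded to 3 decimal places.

test statistic = 34.242

n = 146; E_i = n·p_i = [20.86, 20.86, 20.86, 31.29, 20.86, 31.29]
χ² = (25−20.86)²/20.86 + (19−20.86)²/20.86 + (34−20.86)²/20.86 + (29−31.29)²/31.29 + (32−20.86)²/20.86 + (7−31.29)²/31.29 = 34.2420
df = 5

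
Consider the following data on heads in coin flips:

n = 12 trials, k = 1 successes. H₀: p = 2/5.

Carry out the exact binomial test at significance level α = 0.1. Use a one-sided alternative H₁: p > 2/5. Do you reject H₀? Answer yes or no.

reject H₀: no

Exact binomial: n=12, k=1, p₀=2/5=0.4000
P(X≥1) from Σ C(n,i)·p₀^i·(1−p₀)^(n−i)
p-value (one-sided, H₁ greater) = 0.99782
At α=0.1: p ≥ α → fail to reject H₀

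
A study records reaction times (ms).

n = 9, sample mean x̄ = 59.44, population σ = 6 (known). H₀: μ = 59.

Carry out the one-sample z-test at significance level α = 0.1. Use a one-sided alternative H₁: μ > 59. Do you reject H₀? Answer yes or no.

reject H₀: no

SE = σ/√n = 6/√9 = 2.0000
z = (x̄−μ₀)/SE = (59.44−59)/2.0000 = 0.2200
p-value (one-sided, H₁ greater) = 0.41294
At α=0.1: p ≥ α → fail to reject H₀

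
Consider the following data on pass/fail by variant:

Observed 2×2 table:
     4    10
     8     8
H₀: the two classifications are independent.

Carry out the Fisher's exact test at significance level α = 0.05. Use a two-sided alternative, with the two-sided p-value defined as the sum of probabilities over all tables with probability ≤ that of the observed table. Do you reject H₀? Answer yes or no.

Margins: r₁=14, r₂=16, c₁=12, c₂=18, n=30
p_obs = C(14,4)·C(16,8)/C(30,12); sum pmf over tables with pmf ≤ p_obs
p-value (two-sided) = 0.28385
At α=0.05: p ≥ α → fail to reject H₀

reject H₀: no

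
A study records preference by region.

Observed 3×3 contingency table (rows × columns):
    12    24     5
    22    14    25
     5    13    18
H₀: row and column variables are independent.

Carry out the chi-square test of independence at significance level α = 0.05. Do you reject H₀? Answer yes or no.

reject H₀: yes

Row totals [41, 61, 36], col totals [39, 51, 48], n=138
χ² = (12−11.59)²/11.59 + (24−15.15)²/15.15 + (5−14.26)²/14.26 + (22−17.24)²/17.24 + (14−22.54)²/22.54 + (25−21.22)²/21.22 + (5−10.17)²/10.17 + (13−13.30)²/13.30 + (18−12.52)²/12.52 = 21.4570
df = 4
p-value (upper-tail) = 0.00026
At α=0.05: p < α → reject H₀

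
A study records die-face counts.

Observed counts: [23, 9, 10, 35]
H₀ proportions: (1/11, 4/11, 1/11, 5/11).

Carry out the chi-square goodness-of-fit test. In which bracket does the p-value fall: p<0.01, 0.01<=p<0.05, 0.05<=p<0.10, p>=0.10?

p-value bracket: p<0.01

n = 77; E_i = n·p_i = [7.00, 28.00, 7.00, 35.00]
χ² = (23−7.00)²/7.00 + (9−28.00)²/28.00 + (10−7.00)²/7.00 + (35−35.00)²/35.00 = 50.7500
df = 3
p-value (upper-tail) = 0.00000
→ bracket: p<0.01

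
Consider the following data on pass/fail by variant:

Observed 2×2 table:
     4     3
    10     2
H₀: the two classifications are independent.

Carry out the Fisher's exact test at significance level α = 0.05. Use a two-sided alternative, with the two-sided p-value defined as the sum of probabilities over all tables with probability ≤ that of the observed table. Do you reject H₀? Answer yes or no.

reject H₀: no

Margins: r₁=7, r₂=12, c₁=14, c₂=5, n=19
p_obs = C(7,4)·C(12,10)/C(19,14); sum pmf over tables with pmf ≤ p_obs
p-value (two-sided) = 0.30470
At α=0.05: p ≥ α → fail to reject H₀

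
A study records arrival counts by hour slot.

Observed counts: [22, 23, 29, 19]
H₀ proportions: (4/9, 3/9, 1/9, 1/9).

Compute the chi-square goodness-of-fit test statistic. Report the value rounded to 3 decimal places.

test statistic = 52.097

n = 93; E_i = n·p_i = [41.33, 31.00, 10.33, 10.33]
χ² = (22−41.33)²/41.33 + (23−31.00)²/31.00 + (29−10.33)²/10.33 + (19−10.33)²/10.33 = 52.0968
df = 3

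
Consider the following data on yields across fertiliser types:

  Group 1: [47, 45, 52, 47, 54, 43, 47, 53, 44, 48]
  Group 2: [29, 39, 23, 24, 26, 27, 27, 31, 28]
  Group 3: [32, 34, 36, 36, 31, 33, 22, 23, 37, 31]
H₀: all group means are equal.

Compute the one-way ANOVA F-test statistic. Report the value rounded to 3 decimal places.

Group means [48.00, 28.22, 31.50], grand mean 36.172
SSB = Σnᵢ(x̄ᵢ−x̄)² = 2186.082; SSW = ΣΣ(x−x̄ᵢ)² = 550.056
MSB = 2186.082/2 = 1093.0412; MSW = 550.056/26 = 21.1560
F = MSB/MSW = 51.6658
df = (2, 26)

test statistic = 51.666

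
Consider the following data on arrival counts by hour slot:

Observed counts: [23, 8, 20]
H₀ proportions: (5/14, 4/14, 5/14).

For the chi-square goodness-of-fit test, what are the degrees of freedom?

df = k − 1 = 3 − 1 = 2

degrees of freedom = 2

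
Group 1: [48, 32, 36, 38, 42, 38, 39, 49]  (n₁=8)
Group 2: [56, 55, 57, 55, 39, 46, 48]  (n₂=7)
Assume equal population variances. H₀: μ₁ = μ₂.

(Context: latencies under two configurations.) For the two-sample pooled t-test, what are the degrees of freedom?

degrees of freedom = 13

df = n₁ + n₂ − 2 = 8 + 7 − 2 = 13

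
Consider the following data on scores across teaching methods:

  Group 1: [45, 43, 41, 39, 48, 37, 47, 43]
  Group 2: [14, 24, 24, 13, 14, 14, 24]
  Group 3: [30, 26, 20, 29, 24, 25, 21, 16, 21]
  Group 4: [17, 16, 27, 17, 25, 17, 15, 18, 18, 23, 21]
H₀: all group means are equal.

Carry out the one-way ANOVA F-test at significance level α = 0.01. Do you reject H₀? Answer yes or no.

reject H₀: yes

Group means [42.88, 18.14, 23.56, 19.45], grand mean 25.600
SSB = Σnᵢ(x̄ᵢ−x̄)² = 3229.718; SSW = ΣΣ(x−x̄ᵢ)² = 600.682
MSB = 3229.718/3 = 1076.5728; MSW = 600.682/31 = 19.3768
F = MSB/MSW = 55.5598
df = (3, 31)
p-value (upper-tail) = 0.00000
At α=0.01: p < α → reject H₀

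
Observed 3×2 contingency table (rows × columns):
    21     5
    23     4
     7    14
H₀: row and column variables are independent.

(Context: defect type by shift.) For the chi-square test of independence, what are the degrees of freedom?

df = (r−1)(c−1) = (3−1)·(2−1) = 2

degrees of freedom = 2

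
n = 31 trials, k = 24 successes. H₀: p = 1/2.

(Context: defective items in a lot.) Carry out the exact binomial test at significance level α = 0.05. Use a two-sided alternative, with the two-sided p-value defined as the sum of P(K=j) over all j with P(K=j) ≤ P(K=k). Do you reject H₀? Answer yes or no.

Exact binomial: n=31, k=24, p₀=1/2=0.5000
P(X=j) = C(n,j)·p₀^j·(1−p₀)^(n−j); p = Σ P(X=j) over j with P(X=j) ≤ P(X=24)
p-value (two-sided) = 0.00333
At α=0.05: p < α → reject H₀

reject H₀: yes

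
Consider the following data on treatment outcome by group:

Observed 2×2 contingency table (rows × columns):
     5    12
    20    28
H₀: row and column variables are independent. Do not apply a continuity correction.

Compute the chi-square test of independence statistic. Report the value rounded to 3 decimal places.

Row totals [17, 48], col totals [25, 40], n=65
χ² = (5−6.54)²/6.54 + (12−10.46)²/10.46 + (20−18.46)²/18.46 + (28−29.54)²/29.54 = 0.7966
df = 1

test statistic = 0.797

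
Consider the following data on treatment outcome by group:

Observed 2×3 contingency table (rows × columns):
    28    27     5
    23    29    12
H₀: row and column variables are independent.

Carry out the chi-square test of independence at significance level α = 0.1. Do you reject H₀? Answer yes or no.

Row totals [60, 64], col totals [51, 56, 17], n=124
χ² = (28−24.68)²/24.68 + (27−27.10)²/27.10 + (5−8.23)²/8.23 + (23−26.32)²/26.32 + (29−28.90)²/28.90 + (12−8.77)²/8.77 = 3.3184
df = 2
p-value (upper-tail) = 0.19029
At α=0.1: p ≥ α → fail to reject H₀

reject H₀: no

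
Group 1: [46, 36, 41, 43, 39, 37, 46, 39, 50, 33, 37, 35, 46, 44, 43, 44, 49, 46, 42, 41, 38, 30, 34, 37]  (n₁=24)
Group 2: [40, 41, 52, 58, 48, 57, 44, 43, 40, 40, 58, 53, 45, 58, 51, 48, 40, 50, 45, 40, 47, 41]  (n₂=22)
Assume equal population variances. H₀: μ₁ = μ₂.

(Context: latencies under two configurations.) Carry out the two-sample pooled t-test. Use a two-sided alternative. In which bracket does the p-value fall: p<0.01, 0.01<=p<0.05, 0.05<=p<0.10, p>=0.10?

x̄₁=40.667, s₁=5.231, n₁=24
x̄₂=47.227, s₂=6.546, n₂=22
s_p² = [23·5.231² + 21·6.546²]/44 = 34.7545
SE = √(s_p²·(1/24+1/22)) = 1.7401
t = (40.667−47.227)/1.7401 = -3.7703
df = 44
p-value (two-sided) = 0.00048
→ bracket: p<0.01

p-value bracket: p<0.01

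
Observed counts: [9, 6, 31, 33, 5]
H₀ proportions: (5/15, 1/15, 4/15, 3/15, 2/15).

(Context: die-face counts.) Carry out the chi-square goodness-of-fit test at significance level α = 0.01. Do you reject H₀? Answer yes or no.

n = 84; E_i = n·p_i = [28.00, 5.60, 22.40, 16.80, 11.20]
χ² = (9−28.00)²/28.00 + (6−5.60)²/5.60 + (31−22.40)²/22.40 + (33−16.80)²/16.80 + (5−11.20)²/11.20 = 35.2768
df = 4
p-value (upper-tail) = 0.00000
At α=0.01: p < α → reject H₀

reject H₀: yes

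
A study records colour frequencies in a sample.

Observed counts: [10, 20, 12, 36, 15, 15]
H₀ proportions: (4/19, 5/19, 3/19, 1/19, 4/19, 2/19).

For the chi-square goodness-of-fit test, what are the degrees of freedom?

degrees of freedom = 5

df = k − 1 = 6 − 1 = 5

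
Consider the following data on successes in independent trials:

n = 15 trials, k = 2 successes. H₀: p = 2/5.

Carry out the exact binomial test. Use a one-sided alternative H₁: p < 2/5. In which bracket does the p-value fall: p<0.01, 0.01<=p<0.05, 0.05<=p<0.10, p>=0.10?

Exact binomial: n=15, k=2, p₀=2/5=0.4000
P(X≤2) from Σ C(n,i)·p₀^i·(1−p₀)^(n−i)
p-value (one-sided, H₁ less) = 0.02711
→ bracket: 0.01<=p<0.05

p-value bracket: 0.01<=p<0.05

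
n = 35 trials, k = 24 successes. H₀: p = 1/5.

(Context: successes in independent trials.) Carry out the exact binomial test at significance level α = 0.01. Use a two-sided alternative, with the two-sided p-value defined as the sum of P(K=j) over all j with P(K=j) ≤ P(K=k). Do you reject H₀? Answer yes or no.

reject H₀: yes

Exact binomial: n=35, k=24, p₀=1/5=0.2000
P(X=j) = C(n,j)·p₀^j·(1−p₀)^(n−j); p = Σ P(X=j) over j with P(X=j) ≤ P(X=24)
p-value (two-sided) = 0.00000
At α=0.01: p < α → reject H₀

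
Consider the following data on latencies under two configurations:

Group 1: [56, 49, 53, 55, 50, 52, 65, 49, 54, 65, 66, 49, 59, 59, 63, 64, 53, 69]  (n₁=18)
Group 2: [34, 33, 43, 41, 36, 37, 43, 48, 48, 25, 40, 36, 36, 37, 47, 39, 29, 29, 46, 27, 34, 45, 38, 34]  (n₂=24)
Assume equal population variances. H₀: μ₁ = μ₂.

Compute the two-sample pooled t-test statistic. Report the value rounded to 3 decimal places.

x̄₁=57.222, s₁=6.674, n₁=18
x̄₂=37.708, s₂=6.577, n₂=24
s_p² = [17·6.674² + 23·6.577²]/40 = 43.8017
SE = √(s_p²·(1/18+1/24)) = 2.0636
t = (57.222−37.708)/2.0636 = 9.4562
df = 40

test statistic = 9.456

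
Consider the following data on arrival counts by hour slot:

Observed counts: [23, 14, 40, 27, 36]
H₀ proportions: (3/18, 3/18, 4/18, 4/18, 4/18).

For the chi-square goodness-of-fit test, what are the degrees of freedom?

df = k − 1 = 5 − 1 = 4

degrees of freedom = 4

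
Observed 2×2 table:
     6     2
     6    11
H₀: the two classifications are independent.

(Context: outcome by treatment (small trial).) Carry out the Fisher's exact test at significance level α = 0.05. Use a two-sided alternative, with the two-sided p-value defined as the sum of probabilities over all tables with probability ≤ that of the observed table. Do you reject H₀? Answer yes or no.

reject H₀: no

Margins: r₁=8, r₂=17, c₁=12, c₂=13, n=25
p_obs = C(8,6)·C(17,6)/C(25,12); sum pmf over tables with pmf ≤ p_obs
p-value (two-sided) = 0.09684
At α=0.05: p ≥ α → fail to reject H₀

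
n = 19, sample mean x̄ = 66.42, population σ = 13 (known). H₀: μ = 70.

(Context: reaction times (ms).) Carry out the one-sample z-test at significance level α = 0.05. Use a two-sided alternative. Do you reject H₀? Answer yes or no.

reject H₀: no

SE = σ/√n = 13/√19 = 2.9824
z = (x̄−μ₀)/SE = (66.42−70)/2.9824 = -1.2004
p-value (two-sided) = 0.22999
At α=0.05: p ≥ α → fail to reject H₀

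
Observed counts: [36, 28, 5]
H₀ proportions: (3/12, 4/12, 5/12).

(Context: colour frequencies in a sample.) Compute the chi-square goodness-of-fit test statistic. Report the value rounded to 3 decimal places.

test statistic = 41.087

n = 69; E_i = n·p_i = [17.25, 23.00, 28.75]
χ² = (36−17.25)²/17.25 + (28−23.00)²/23.00 + (5−28.75)²/28.75 = 41.0870
df = 2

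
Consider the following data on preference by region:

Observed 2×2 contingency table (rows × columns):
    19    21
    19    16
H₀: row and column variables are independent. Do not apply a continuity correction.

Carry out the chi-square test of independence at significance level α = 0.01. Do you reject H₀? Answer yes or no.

Row totals [40, 35], col totals [38, 37], n=75
χ² = (19−20.27)²/20.27 + (21−19.73)²/19.73 + (19−17.73)²/17.73 + (16−17.27)²/17.27 = 0.3439
df = 1
p-value (upper-tail) = 0.55760
At α=0.01: p ≥ α → fail to reject H₀

reject H₀: no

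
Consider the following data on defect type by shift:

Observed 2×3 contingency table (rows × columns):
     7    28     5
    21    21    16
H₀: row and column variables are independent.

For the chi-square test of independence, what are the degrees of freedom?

degrees of freedom = 2

df = (r−1)(c−1) = (2−1)·(3−1) = 2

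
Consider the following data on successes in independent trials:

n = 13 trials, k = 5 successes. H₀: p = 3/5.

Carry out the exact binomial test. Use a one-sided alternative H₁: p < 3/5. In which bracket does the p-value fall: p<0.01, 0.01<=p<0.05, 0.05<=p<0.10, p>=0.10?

Exact binomial: n=13, k=5, p₀=3/5=0.6000
P(X≤5) from Σ C(n,i)·p₀^i·(1−p₀)^(n−i)
p-value (one-sided, H₁ less) = 0.09767
→ bracket: 0.05<=p<0.10

p-value bracket: 0.05<=p<0.10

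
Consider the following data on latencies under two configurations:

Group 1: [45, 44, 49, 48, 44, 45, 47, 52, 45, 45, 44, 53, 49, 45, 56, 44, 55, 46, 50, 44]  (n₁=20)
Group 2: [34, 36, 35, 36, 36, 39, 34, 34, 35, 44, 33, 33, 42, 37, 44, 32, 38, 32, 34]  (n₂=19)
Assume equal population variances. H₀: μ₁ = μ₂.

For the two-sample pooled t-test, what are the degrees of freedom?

df = n₁ + n₂ − 2 = 20 + 19 − 2 = 37

degrees of freedom = 37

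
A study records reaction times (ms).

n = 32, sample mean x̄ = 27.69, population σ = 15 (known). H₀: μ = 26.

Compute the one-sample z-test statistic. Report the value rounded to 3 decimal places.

SE = σ/√n = 15/√32 = 2.6517
z = (x̄−μ₀)/SE = (27.69−26)/2.6517 = 0.6373

test statistic = 0.637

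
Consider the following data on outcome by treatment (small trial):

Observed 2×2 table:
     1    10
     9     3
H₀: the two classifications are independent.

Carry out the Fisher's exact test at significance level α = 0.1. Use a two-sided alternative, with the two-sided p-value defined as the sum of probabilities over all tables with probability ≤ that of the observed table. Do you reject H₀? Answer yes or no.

Margins: r₁=11, r₂=12, c₁=10, c₂=13, n=23
p_obs = C(11,1)·C(12,9)/C(23,10); sum pmf over tables with pmf ≤ p_obs
p-value (two-sided) = 0.00276
At α=0.1: p < α → reject H₀

reject H₀: yes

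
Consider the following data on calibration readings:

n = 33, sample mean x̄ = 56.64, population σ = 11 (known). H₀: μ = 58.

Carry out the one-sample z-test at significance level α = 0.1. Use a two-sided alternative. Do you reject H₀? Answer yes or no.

reject H₀: no

SE = σ/√n = 11/√33 = 1.9149
z = (x̄−μ₀)/SE = (56.64−58)/1.9149 = -0.7102
p-value (two-sided) = 0.47756
At α=0.1: p ≥ α → fail to reject H₀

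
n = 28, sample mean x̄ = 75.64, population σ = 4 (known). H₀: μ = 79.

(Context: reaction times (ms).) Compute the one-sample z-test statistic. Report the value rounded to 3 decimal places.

SE = σ/√n = 4/√28 = 0.7559
z = (x̄−μ₀)/SE = (75.64−79)/0.7559 = -4.4449

test statistic = -4.445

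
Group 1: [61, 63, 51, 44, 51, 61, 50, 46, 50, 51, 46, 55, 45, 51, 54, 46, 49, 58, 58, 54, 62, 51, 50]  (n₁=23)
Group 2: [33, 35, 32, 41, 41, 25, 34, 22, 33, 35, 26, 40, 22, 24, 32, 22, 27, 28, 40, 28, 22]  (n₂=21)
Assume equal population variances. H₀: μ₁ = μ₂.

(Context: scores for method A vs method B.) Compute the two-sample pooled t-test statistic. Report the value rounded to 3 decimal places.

test statistic = 11.793

x̄₁=52.478, s₁=5.696, n₁=23
x̄₂=30.571, s₂=6.622, n₂=21
s_p² = [22·5.696² + 20·6.622²]/42 = 37.8781
SE = √(s_p²·(1/23+1/21)) = 1.8576
t = (52.478−30.571)/1.8576 = 11.7932
df = 42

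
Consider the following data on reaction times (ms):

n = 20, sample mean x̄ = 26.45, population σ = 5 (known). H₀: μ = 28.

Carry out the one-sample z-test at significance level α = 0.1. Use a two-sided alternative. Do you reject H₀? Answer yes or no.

reject H₀: no

SE = σ/√n = 5/√20 = 1.1180
z = (x̄−μ₀)/SE = (26.45−28)/1.1180 = -1.3864
p-value (two-sided) = 0.16564
At α=0.1: p ≥ α → fail to reject H₀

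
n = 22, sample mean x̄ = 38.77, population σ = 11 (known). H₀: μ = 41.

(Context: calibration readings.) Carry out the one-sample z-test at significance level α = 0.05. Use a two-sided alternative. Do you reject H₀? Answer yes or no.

SE = σ/√n = 11/√22 = 2.3452
z = (x̄−μ₀)/SE = (38.77−41)/2.3452 = -0.9509
p-value (two-sided) = 0.34167
At α=0.05: p ≥ α → fail to reject H₀

reject H₀: no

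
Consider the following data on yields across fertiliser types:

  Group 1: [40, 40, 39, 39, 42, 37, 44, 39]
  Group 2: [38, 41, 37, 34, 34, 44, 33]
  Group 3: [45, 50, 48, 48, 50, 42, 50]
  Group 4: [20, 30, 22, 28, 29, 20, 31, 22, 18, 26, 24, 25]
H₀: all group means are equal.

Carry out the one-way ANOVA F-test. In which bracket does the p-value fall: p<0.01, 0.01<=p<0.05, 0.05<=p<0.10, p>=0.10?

Group means [40.00, 37.29, 47.57, 24.58], grand mean 35.559
SSB = Σnᵢ(x̄ᵢ−x̄)² = 2634.323; SSW = ΣΣ(x−x̄ᵢ)² = 390.060
MSB = 2634.323/3 = 878.1076; MSW = 390.060/30 = 13.0020
F = MSB/MSW = 67.5364
df = (3, 30)
p-value (upper-tail) = 0.00000
→ bracket: p<0.01

p-value bracket: p<0.01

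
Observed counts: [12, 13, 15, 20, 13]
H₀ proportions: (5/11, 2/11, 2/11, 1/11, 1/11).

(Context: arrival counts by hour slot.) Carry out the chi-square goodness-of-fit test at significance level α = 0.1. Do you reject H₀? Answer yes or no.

n = 73; E_i = n·p_i = [33.18, 13.27, 13.27, 6.64, 6.64]
χ² = (12−33.18)²/33.18 + (13−13.27)²/13.27 + (15−13.27)²/13.27 + (20−6.64)²/6.64 + (13−6.64)²/6.64 = 46.7644
df = 4
p-value (upper-tail) = 0.00000
At α=0.1: p < α → reject H₀

reject H₀: yes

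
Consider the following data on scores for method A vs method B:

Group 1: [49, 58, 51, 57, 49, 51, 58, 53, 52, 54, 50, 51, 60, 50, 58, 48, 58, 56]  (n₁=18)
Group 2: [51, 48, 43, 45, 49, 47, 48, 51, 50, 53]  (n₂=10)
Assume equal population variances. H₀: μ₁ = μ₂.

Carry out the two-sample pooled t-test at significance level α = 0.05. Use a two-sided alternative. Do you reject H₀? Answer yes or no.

x̄₁=53.500, s₁=3.899, n₁=18
x̄₂=48.500, s₂=2.991, n₂=10
s_p² = [17·3.899² + 9·2.991²]/26 = 13.0385
SE = √(s_p²·(1/18+1/10)) = 1.4242
t = (53.500−48.500)/1.4242 = 3.5109
df = 26
p-value (two-sided) = 0.00165
At α=0.05: p < α → reject H₀

reject H₀: yes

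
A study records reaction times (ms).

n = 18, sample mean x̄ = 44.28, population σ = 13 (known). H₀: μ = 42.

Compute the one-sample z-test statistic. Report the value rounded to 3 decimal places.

SE = σ/√n = 13/√18 = 3.0641
z = (x̄−μ₀)/SE = (44.28−42)/3.0641 = 0.7441

test statistic = 0.744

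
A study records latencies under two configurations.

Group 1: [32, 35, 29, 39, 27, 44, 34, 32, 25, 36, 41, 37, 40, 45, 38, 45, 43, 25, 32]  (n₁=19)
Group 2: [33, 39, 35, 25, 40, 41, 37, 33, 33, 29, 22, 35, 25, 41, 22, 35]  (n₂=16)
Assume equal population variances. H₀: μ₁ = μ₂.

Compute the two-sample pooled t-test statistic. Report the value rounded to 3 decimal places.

test statistic = 1.333

x̄₁=35.737, s₁=6.471, n₁=19
x̄₂=32.812, s₂=6.462, n₂=16
s_p² = [18·6.471² + 15·6.462²]/33 = 41.8219
SE = √(s_p²·(1/19+1/16)) = 2.1943
t = (35.737−32.812)/2.1943 = 1.3327
df = 33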